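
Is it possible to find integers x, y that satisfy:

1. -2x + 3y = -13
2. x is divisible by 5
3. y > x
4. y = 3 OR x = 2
No

A contradictory subset is {-2x + 3y = -13, y > x, y = 3 OR x = 2}. No integer assignment can satisfy these jointly:

  - -2x + 3y = -13: is a linear equation tying the variables together
  - y > x: bounds one variable relative to another variable
  - y = 3 OR x = 2: forces a choice: either y = 3 or x = 2

Split on the disjunction (y = 3 OR x = 2):
  • If y = 3: the equation forces x = 11, giving (y, x) = (3, 11), which violates y > x.
  • If x = 2: the equation forces y = -3, giving (x, y) = (2, -3), which violates y > x.
Both branches are infeasible, so the system has no integer solution.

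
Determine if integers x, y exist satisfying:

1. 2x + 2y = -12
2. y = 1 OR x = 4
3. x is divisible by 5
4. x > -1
No

The full constraint system is jointly infeasible over the integers. Each constraint and what it forces:

  - 2x + 2y = -12: is a linear equation tying the variables together
  - y = 1 OR x = 4: forces a choice: either y = 1 or x = 4
  - x is divisible by 5: restricts x to multiples of 5
  - x > -1: bounds one variable relative to a constant

Split on the disjunction (y = 1 OR x = 4):
  • If y = 1: with y = 1, writing x = 5x', every remaining term of the linear equation is divisible by 10, so the left side is ≡ 0 (mod 10); but the right side -14 ≡ 6 (mod 10). No integers can satisfy it.
  • If x = 4: this contradicts the divisibility constraint — 4 is not a multiple of 5.
Both branches are infeasible, so the system has no integer solution.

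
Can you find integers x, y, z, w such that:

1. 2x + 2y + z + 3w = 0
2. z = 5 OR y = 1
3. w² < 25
Yes

Take x = 0, y = -1, z = 5, w = -1. Substituting into each constraint:
  (1) 2(0) + 2(-1) + 5 + 3(-1) = 0 ✓
  (2) z = 5, target 5 ✓ (first branch holds)
  (3) w² = (-1)² = 1, and 1 < 25 ✓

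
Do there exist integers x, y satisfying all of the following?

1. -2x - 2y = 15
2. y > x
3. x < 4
No

Even the single constraint (-2x - 2y = 15) is infeasible over the integers.

  - -2x - 2y = 15: every term on the left is divisible by 2, so the LHS ≡ 0 (mod 2), but the RHS 15 is not — no integer solution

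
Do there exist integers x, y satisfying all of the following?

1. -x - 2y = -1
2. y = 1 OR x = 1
Yes

Take x = 1, y = 0. Substituting into each constraint:
  (1) (-1) - 2(0) = -1 ✓
  (2) x = 1, target 1 ✓ (second branch holds)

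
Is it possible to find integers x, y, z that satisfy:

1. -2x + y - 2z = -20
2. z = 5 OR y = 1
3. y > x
Yes

Take x = 11, y = 12, z = 5. Substituting into each constraint:
  (1) -2(11) + 12 - 2(5) = -20 ✓
  (2) z = 5, target 5 ✓ (first branch holds)
  (3) 12 > 11 ✓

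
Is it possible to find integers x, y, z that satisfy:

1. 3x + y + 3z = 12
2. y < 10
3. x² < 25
Yes

Take x = 0, y = 0, z = 4. Substituting into each constraint:
  (1) 3(0) + 0 + 3(4) = 12 ✓
  (2) 0 < 10 ✓
  (3) x² = (0)² = 0, and 0 < 25 ✓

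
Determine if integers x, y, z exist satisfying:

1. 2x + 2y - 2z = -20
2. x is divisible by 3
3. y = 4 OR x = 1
Yes

Take x = 0, y = 4, z = 14. Substituting into each constraint:
  (1) 2(0) + 2(4) - 2(14) = -20 ✓
  (2) 0 = 3 × 0, remainder 0 ✓
  (3) y = 4, target 4 ✓ (first branch holds)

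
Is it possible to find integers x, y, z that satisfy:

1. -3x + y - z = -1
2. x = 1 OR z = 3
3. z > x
Yes

Take x = 2, y = 8, z = 3. Substituting into each constraint:
  (1) -3(2) + 8 + (-3) = -1 ✓
  (2) z = 3, target 3 ✓ (second branch holds)
  (3) 3 > 2 ✓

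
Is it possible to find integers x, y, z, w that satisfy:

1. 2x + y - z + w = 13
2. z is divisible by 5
Yes

Take x = 6, y = 1, z = 0, w = 0. Substituting into each constraint:
  (1) 2(6) + 1 + 0 + 0 = 13 ✓
  (2) 0 = 5 × 0, remainder 0 ✓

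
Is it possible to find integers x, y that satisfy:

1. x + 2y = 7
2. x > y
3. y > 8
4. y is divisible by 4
No

A contradictory subset is {x + 2y = 7, x > y, y > 8}. No integer assignment can satisfy these jointly:

  - x + 2y = 7: is a linear equation tying the variables together
  - x > y: bounds one variable relative to another variable
  - y > 8: bounds one variable relative to a constant

Propagating the comparison: x > y and y ≥ 9 give x ≥ 10. Range argument: with x ∈ [10, ∞], y ∈ [9, ∞], the left side of the equation is at least 28, but the right side is 7 < 28. No integer solution exists.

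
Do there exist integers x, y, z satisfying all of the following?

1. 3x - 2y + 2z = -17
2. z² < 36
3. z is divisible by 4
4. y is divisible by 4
Yes

Take x = -3, y = 8, z = 4. Substituting into each constraint:
  (1) 3(-3) - 2(8) + 2(4) = -17 ✓
  (2) z² = (4)² = 16, and 16 < 36 ✓
  (3) 4 = 4 × 1, remainder 0 ✓
  (4) 8 = 4 × 2, remainder 0 ✓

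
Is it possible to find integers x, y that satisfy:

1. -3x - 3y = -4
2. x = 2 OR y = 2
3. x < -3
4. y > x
No

Even the single constraint (-3x - 3y = -4) is infeasible over the integers.

  - -3x - 3y = -4: every term on the left is divisible by 3, so the LHS ≡ 0 (mod 3), but the RHS -4 is not — no integer solution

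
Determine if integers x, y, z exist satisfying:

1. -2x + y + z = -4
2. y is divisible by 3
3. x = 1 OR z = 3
Yes

Take x = 1, y = 0, z = -2. Substituting into each constraint:
  (1) -2(1) + 0 + (-2) = -4 ✓
  (2) 0 = 3 × 0, remainder 0 ✓
  (3) x = 1, target 1 ✓ (first branch holds)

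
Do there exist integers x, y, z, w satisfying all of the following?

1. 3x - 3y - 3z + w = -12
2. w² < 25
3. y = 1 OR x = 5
Yes

Take x = -2, y = 1, z = 0, w = -3. Substituting into each constraint:
  (1) 3(-2) - 3(1) - 3(0) + (-3) = -12 ✓
  (2) w² = (-3)² = 9, and 9 < 25 ✓
  (3) y = 1, target 1 ✓ (first branch holds)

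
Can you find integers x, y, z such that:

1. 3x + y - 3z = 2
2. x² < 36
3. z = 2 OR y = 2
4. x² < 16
Yes

Take x = 3, y = -1, z = 2. Substituting into each constraint:
  (1) 3(3) + (-1) - 3(2) = 2 ✓
  (2) x² = (3)² = 9, and 9 < 36 ✓
  (3) z = 2, target 2 ✓ (first branch holds)
  (4) x² = (3)² = 9, and 9 < 16 ✓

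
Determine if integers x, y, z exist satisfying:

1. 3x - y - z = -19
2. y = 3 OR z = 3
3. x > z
Yes

Take x = 4, y = 28, z = 3. Substituting into each constraint:
  (1) 3(4) + (-28) + (-3) = -19 ✓
  (2) z = 3, target 3 ✓ (second branch holds)
  (3) 4 > 3 ✓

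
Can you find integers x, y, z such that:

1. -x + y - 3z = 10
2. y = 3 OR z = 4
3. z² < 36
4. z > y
Yes

Take x = -20, y = 2, z = 4. Substituting into each constraint:
  (1) 20 + 2 - 3(4) = 10 ✓
  (2) z = 4, target 4 ✓ (second branch holds)
  (3) z² = (4)² = 16, and 16 < 36 ✓
  (4) 4 > 2 ✓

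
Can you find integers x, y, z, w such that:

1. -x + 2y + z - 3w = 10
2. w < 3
Yes

Take x = 2, y = 0, z = 0, w = -4. Substituting into each constraint:
  (1) (-2) + 2(0) + 0 - 3(-4) = 10 ✓
  (2) -4 < 3 ✓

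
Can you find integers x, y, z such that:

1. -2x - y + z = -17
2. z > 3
Yes

Take x = 10, y = 1, z = 4. Substituting into each constraint:
  (1) -2(10) + (-1) + 4 = -17 ✓
  (2) 4 > 3 ✓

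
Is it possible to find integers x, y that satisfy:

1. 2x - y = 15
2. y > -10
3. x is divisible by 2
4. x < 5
Yes

Take x = 4, y = -7. Substituting into each constraint:
  (1) 2(4) + 7 = 15 ✓
  (2) -7 > -10 ✓
  (3) 4 = 2 × 2, remainder 0 ✓
  (4) 4 < 5 ✓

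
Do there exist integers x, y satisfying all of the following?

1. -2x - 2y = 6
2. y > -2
Yes

Take x = -3, y = 0. Substituting into each constraint:
  (1) -2(-3) - 2(0) = 6 ✓
  (2) 0 > -2 ✓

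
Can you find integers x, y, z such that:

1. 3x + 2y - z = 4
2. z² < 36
Yes

Take x = 0, y = 2, z = 0. Substituting into each constraint:
  (1) 3(0) + 2(2) + 0 = 4 ✓
  (2) z² = (0)² = 0, and 0 < 36 ✓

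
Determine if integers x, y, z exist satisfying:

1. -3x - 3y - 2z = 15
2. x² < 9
Yes

Take x = 1, y = 0, z = -9. Substituting into each constraint:
  (1) -3(1) - 3(0) - 2(-9) = 15 ✓
  (2) x² = (1)² = 1, and 1 < 9 ✓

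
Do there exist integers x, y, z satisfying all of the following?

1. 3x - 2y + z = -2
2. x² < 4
Yes

Take x = 0, y = 0, z = -2. Substituting into each constraint:
  (1) 3(0) - 2(0) + (-2) = -2 ✓
  (2) x² = (0)² = 0, and 0 < 4 ✓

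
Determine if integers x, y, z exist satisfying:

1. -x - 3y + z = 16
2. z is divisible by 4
Yes

Take x = 2, y = -6, z = 0. Substituting into each constraint:
  (1) (-2) - 3(-6) + 0 = 16 ✓
  (2) 0 = 4 × 0, remainder 0 ✓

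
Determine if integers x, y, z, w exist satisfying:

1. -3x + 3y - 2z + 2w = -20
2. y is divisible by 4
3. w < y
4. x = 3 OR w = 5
Yes

Take x = 4, y = 8, z = 21, w = 5. Substituting into each constraint:
  (1) -3(4) + 3(8) - 2(21) + 2(5) = -20 ✓
  (2) 8 = 4 × 2, remainder 0 ✓
  (3) 5 < 8 ✓
  (4) w = 5, target 5 ✓ (second branch holds)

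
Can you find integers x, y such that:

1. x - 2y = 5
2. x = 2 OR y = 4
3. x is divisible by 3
No

The full constraint system is jointly infeasible over the integers. Each constraint and what it forces:

  - x - 2y = 5: is a linear equation tying the variables together
  - x = 2 OR y = 4: forces a choice: either x = 2 or y = 4
  - x is divisible by 3: restricts x to multiples of 3

Split on the disjunction (x = 2 OR y = 4):
  • If x = 2: this contradicts the divisibility constraint — 2 is not a multiple of 3.
  • If y = 4: with y = 4, writing x = 3x', every remaining term of the linear equation is divisible by 3, so the left side is ≡ 0 (mod 3); but the right side 13 ≡ 1 (mod 3). No integers can satisfy it.
Both branches are infeasible, so the system has no integer solution.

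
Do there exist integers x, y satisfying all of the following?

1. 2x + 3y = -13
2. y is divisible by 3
Yes

Take x = 7, y = -9. Substituting into each constraint:
  (1) 2(7) + 3(-9) = -13 ✓
  (2) -9 = 3 × -3, remainder 0 ✓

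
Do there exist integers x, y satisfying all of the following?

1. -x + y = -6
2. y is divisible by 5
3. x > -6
Yes

Take x = 6, y = 0. Substituting into each constraint:
  (1) (-6) + 0 = -6 ✓
  (2) 0 = 5 × 0, remainder 0 ✓
  (3) 6 > -6 ✓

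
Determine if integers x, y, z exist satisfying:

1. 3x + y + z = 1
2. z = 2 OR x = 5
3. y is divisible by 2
Yes

Take x = -1, y = 2, z = 2. Substituting into each constraint:
  (1) 3(-1) + 2 + 2 = 1 ✓
  (2) z = 2, target 2 ✓ (first branch holds)
  (3) 2 = 2 × 1, remainder 0 ✓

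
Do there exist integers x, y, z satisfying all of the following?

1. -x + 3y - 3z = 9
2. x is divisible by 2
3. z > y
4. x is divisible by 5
Yes

Take x = -30, y = -7, z = 0. Substituting into each constraint:
  (1) 30 + 3(-7) - 3(0) = 9 ✓
  (2) -30 = 2 × -15, remainder 0 ✓
  (3) 0 > -7 ✓
  (4) -30 = 5 × -6, remainder 0 ✓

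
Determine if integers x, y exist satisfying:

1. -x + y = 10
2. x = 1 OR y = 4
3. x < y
Yes

Take x = 1, y = 11. Substituting into each constraint:
  (1) (-1) + 11 = 10 ✓
  (2) x = 1, target 1 ✓ (first branch holds)
  (3) 1 < 11 ✓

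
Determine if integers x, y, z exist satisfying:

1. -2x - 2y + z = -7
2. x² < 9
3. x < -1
Yes

Take x = -2, y = 6, z = 1. Substituting into each constraint:
  (1) -2(-2) - 2(6) + 1 = -7 ✓
  (2) x² = (-2)² = 4, and 4 < 9 ✓
  (3) -2 < -1 ✓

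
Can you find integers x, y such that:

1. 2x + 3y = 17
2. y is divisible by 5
Yes

Take x = 1, y = 5. Substituting into each constraint:
  (1) 2(1) + 3(5) = 17 ✓
  (2) 5 = 5 × 1, remainder 0 ✓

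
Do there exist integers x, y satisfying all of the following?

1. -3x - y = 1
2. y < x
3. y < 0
Yes

Take x = 0, y = -1. Substituting into each constraint:
  (1) -3(0) + 1 = 1 ✓
  (2) -1 < 0 ✓
  (3) -1 < 0 ✓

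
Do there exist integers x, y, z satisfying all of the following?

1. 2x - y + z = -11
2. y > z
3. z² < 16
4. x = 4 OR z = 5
Yes

Take x = 4, y = 18, z = -1. Substituting into each constraint:
  (1) 2(4) + (-18) + (-1) = -11 ✓
  (2) 18 > -1 ✓
  (3) z² = (-1)² = 1, and 1 < 16 ✓
  (4) x = 4, target 4 ✓ (first branch holds)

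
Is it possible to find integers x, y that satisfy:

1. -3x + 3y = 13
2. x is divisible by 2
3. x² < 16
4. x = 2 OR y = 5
No

Even the single constraint (-3x + 3y = 13) is infeasible over the integers.

  - -3x + 3y = 13: every term on the left is divisible by 3, so the LHS ≡ 0 (mod 3), but the RHS 13 is not — no integer solution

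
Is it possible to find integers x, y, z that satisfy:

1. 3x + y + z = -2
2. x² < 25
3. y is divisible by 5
Yes

Take x = 0, y = 0, z = -2. Substituting into each constraint:
  (1) 3(0) + 0 + (-2) = -2 ✓
  (2) x² = (0)² = 0, and 0 < 25 ✓
  (3) 0 = 5 × 0, remainder 0 ✓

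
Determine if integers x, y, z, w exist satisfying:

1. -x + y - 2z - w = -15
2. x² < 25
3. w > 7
Yes

Take x = 0, y = 0, z = 0, w = 15. Substituting into each constraint:
  (1) 0 + 0 - 2(0) + (-15) = -15 ✓
  (2) x² = (0)² = 0, and 0 < 25 ✓
  (3) 15 > 7 ✓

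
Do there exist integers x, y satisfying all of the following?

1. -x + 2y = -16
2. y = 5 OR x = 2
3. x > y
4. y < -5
Yes

Take x = 2, y = -7. Substituting into each constraint:
  (1) (-2) + 2(-7) = -16 ✓
  (2) x = 2, target 2 ✓ (second branch holds)
  (3) 2 > -7 ✓
  (4) -7 < -5 ✓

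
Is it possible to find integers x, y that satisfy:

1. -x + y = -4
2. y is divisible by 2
Yes

Take x = 4, y = 0. Substituting into each constraint:
  (1) (-4) + 0 = -4 ✓
  (2) 0 = 2 × 0, remainder 0 ✓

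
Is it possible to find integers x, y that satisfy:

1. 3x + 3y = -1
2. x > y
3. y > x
No

Even the single constraint (3x + 3y = -1) is infeasible over the integers.

  - 3x + 3y = -1: every term on the left is divisible by 3, so the LHS ≡ 0 (mod 3), but the RHS -1 is not — no integer solution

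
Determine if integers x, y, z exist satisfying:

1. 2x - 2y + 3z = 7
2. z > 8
Yes

Take x = 0, y = 10, z = 9. Substituting into each constraint:
  (1) 2(0) - 2(10) + 3(9) = 7 ✓
  (2) 9 > 8 ✓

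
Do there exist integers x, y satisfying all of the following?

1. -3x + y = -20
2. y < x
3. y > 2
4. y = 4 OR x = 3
Yes

Take x = 8, y = 4. Substituting into each constraint:
  (1) -3(8) + 4 = -20 ✓
  (2) 4 < 8 ✓
  (3) 4 > 2 ✓
  (4) y = 4, target 4 ✓ (first branch holds)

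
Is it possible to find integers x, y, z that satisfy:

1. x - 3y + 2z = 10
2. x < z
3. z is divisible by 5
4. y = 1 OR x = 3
Yes

Take x = -7, y = 1, z = 10. Substituting into each constraint:
  (1) (-7) - 3(1) + 2(10) = 10 ✓
  (2) -7 < 10 ✓
  (3) 10 = 5 × 2, remainder 0 ✓
  (4) y = 1, target 1 ✓ (first branch holds)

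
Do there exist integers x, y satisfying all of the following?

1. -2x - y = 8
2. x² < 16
Yes

Take x = 0, y = -8. Substituting into each constraint:
  (1) -2(0) + 8 = 8 ✓
  (2) x² = (0)² = 0, and 0 < 16 ✓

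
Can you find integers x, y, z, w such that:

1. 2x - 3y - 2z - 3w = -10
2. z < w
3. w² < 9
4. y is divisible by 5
Yes

Take x = -1, y = 0, z = 1, w = 2. Substituting into each constraint:
  (1) 2(-1) - 3(0) - 2(1) - 3(2) = -10 ✓
  (2) 1 < 2 ✓
  (3) w² = (2)² = 4, and 4 < 9 ✓
  (4) 0 = 5 × 0, remainder 0 ✓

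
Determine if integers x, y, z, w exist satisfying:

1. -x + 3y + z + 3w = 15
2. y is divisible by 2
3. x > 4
Yes

Take x = 5, y = 0, z = 2, w = 6. Substituting into each constraint:
  (1) (-5) + 3(0) + 2 + 3(6) = 15 ✓
  (2) 0 = 2 × 0, remainder 0 ✓
  (3) 5 > 4 ✓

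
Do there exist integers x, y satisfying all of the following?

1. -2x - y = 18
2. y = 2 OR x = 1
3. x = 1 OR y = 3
Yes

Take x = 1, y = -20. Substituting into each constraint:
  (1) -2(1) + 20 = 18 ✓
  (2) x = 1, target 1 ✓ (second branch holds)
  (3) x = 1, target 1 ✓ (first branch holds)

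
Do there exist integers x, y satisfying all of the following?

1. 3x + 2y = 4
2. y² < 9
Yes

Take x = 0, y = 2. Substituting into each constraint:
  (1) 3(0) + 2(2) = 4 ✓
  (2) y² = (2)² = 4, and 4 < 9 ✓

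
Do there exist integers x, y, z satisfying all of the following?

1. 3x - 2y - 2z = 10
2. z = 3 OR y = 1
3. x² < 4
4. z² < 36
Yes

Take x = 0, y = -8, z = 3. Substituting into each constraint:
  (1) 3(0) - 2(-8) - 2(3) = 10 ✓
  (2) z = 3, target 3 ✓ (first branch holds)
  (3) x² = (0)² = 0, and 0 < 4 ✓
  (4) z² = (3)² = 9, and 9 < 36 ✓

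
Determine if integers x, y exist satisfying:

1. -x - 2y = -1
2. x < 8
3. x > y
Yes

Take x = 1, y = 0. Substituting into each constraint:
  (1) (-1) - 2(0) = -1 ✓
  (2) 1 < 8 ✓
  (3) 1 > 0 ✓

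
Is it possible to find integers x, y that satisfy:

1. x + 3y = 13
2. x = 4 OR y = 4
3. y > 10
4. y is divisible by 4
No

A contradictory subset is {x + 3y = 13, x = 4 OR y = 4, y > 10}. No integer assignment can satisfy these jointly:

  - x + 3y = 13: is a linear equation tying the variables together
  - x = 4 OR y = 4: forces a choice: either x = 4 or y = 4
  - y > 10: bounds one variable relative to a constant

Split on the disjunction (x = 4 OR y = 4):
  • If x = 4: the equation forces y = 3, which contradicts the bound y ≥ 11.
  • If y = 4: this contradicts the bound y ≥ 11.
Both branches are infeasible, so the system has no integer solution.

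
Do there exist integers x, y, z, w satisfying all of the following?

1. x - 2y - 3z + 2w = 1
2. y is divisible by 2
Yes

Take x = 0, y = -2, z = 1, w = 0. Substituting into each constraint:
  (1) 0 - 2(-2) - 3(1) + 2(0) = 1 ✓
  (2) -2 = 2 × -1, remainder 0 ✓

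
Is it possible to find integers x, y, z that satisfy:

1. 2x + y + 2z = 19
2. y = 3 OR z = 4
Yes

Take x = 5, y = 1, z = 4. Substituting into each constraint:
  (1) 2(5) + 1 + 2(4) = 19 ✓
  (2) z = 4, target 4 ✓ (second branch holds)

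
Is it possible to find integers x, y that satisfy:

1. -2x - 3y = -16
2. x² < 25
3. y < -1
No

The full constraint system is jointly infeasible over the integers. Each constraint and what it forces:

  - -2x - 3y = -16: is a linear equation tying the variables together
  - x² < 25: restricts x to |x| ≤ 4
  - y < -1: bounds one variable relative to a constant

Range argument: with x ∈ [-4, 4], y ∈ [−∞, -2], the left side of the equation is at least -2, but the right side is -16 < -2. No integer solution exists.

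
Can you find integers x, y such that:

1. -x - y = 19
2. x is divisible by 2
Yes

Take x = 0, y = -19. Substituting into each constraint:
  (1) 0 + 19 = 19 ✓
  (2) 0 = 2 × 0, remainder 0 ✓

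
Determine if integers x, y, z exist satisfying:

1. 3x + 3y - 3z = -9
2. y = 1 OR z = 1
Yes

Take x = -2, y = 0, z = 1. Substituting into each constraint:
  (1) 3(-2) + 3(0) - 3(1) = -9 ✓
  (2) z = 1, target 1 ✓ (second branch holds)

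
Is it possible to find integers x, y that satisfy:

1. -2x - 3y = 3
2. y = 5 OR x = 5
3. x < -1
Yes

Take x = -9, y = 5. Substituting into each constraint:
  (1) -2(-9) - 3(5) = 3 ✓
  (2) y = 5, target 5 ✓ (first branch holds)
  (3) -9 < -1 ✓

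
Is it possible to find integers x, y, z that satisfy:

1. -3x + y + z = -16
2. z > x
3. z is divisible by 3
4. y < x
Yes

Take x = 2, y = -13, z = 3. Substituting into each constraint:
  (1) -3(2) + (-13) + 3 = -16 ✓
  (2) 3 > 2 ✓
  (3) 3 = 3 × 1, remainder 0 ✓
  (4) -13 < 2 ✓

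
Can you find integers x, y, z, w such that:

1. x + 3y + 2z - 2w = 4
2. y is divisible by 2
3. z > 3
Yes

Take x = 0, y = 0, z = 4, w = 2. Substituting into each constraint:
  (1) 0 + 3(0) + 2(4) - 2(2) = 4 ✓
  (2) 0 = 2 × 0, remainder 0 ✓
  (3) 4 > 3 ✓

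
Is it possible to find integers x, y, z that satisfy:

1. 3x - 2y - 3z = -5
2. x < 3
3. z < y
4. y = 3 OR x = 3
No

A contradictory subset is {3x - 2y - 3z = -5, x < 3, y = 3 OR x = 3}. No integer assignment can satisfy these jointly:

  - 3x - 2y - 3z = -5: is a linear equation tying the variables together
  - x < 3: bounds one variable relative to a constant
  - y = 3 OR x = 3: forces a choice: either y = 3 or x = 3

Split on the disjunction (y = 3 OR x = 3):
  • If y = 3: with y = 3, every remaining term of the linear equation is divisible by 3, so the left side is ≡ 0 (mod 3); but the right side 1 ≡ 1 (mod 3). No integers can satisfy it.
  • If x = 3: this contradicts the bound x ≤ 2.
Both branches are infeasible, so the system has no integer solution.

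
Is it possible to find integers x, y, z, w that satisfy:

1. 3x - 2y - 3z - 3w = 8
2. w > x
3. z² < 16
Yes

Take x = -2, y = -7, z = 0, w = 0. Substituting into each constraint:
  (1) 3(-2) - 2(-7) - 3(0) - 3(0) = 8 ✓
  (2) 0 > -2 ✓
  (3) z² = (0)² = 0, and 0 < 16 ✓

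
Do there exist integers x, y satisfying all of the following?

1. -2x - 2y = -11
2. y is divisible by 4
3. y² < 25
No

Even the single constraint (-2x - 2y = -11) is infeasible over the integers.

  - -2x - 2y = -11: every term on the left is divisible by 2, so the LHS ≡ 0 (mod 2), but the RHS -11 is not — no integer solution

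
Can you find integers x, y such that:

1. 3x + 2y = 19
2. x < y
Yes

Take x = 3, y = 5. Substituting into each constraint:
  (1) 3(3) + 2(5) = 19 ✓
  (2) 3 < 5 ✓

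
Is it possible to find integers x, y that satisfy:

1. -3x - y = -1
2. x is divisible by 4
Yes

Take x = 0, y = 1. Substituting into each constraint:
  (1) -3(0) + (-1) = -1 ✓
  (2) 0 = 4 × 0, remainder 0 ✓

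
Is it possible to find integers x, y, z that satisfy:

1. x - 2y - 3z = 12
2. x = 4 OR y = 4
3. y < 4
Yes

Take x = 4, y = 2, z = -4. Substituting into each constraint:
  (1) 4 - 2(2) - 3(-4) = 12 ✓
  (2) x = 4, target 4 ✓ (first branch holds)
  (3) 2 < 4 ✓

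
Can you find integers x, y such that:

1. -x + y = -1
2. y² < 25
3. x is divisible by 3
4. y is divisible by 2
Yes

Take x = 3, y = 2. Substituting into each constraint:
  (1) (-3) + 2 = -1 ✓
  (2) y² = (2)² = 4, and 4 < 25 ✓
  (3) 3 = 3 × 1, remainder 0 ✓
  (4) 2 = 2 × 1, remainder 0 ✓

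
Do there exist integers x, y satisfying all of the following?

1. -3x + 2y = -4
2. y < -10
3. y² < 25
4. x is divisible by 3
No

A contradictory subset is {y < -10, y² < 25}. No integer assignment can satisfy these jointly:

  - y < -10: bounds one variable relative to a constant
  - y² < 25: restricts y to |y| ≤ 4

Direct contradiction: the bounds on y require y ≥ -4 and y ≤ -11 simultaneously, which is empty.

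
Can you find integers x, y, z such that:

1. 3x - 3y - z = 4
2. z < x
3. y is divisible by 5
Yes

Take x = -6, y = -5, z = -7. Substituting into each constraint:
  (1) 3(-6) - 3(-5) + 7 = 4 ✓
  (2) -7 < -6 ✓
  (3) -5 = 5 × -1, remainder 0 ✓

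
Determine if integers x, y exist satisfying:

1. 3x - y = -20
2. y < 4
Yes

Take x = -6, y = 2. Substituting into each constraint:
  (1) 3(-6) + (-2) = -20 ✓
  (2) 2 < 4 ✓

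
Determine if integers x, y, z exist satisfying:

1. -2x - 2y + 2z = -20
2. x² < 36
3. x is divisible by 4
Yes

Take x = 0, y = 10, z = 0. Substituting into each constraint:
  (1) -2(0) - 2(10) + 2(0) = -20 ✓
  (2) x² = (0)² = 0, and 0 < 36 ✓
  (3) 0 = 4 × 0, remainder 0 ✓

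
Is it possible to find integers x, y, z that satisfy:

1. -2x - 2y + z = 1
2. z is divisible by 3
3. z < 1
Yes

Take x = 3, y = -5, z = -3. Substituting into each constraint:
  (1) -2(3) - 2(-5) + (-3) = 1 ✓
  (2) -3 = 3 × -1, remainder 0 ✓
  (3) -3 < 1 ✓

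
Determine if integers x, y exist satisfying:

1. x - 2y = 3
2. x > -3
Yes

Take x = 1, y = -1. Substituting into each constraint:
  (1) 1 - 2(-1) = 3 ✓
  (2) 1 > -3 ✓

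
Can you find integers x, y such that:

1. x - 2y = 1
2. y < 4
Yes

Take x = 1, y = 0. Substituting into each constraint:
  (1) 1 - 2(0) = 1 ✓
  (2) 0 < 4 ✓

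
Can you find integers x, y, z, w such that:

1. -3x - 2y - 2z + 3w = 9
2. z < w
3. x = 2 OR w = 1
Yes

Take x = -2, y = 0, z = 0, w = 1. Substituting into each constraint:
  (1) -3(-2) - 2(0) - 2(0) + 3(1) = 9 ✓
  (2) 0 < 1 ✓
  (3) w = 1, target 1 ✓ (second branch holds)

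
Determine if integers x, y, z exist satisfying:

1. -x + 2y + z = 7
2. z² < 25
Yes

Take x = 0, y = 3, z = 1. Substituting into each constraint:
  (1) 0 + 2(3) + 1 = 7 ✓
  (2) z² = (1)² = 1, and 1 < 25 ✓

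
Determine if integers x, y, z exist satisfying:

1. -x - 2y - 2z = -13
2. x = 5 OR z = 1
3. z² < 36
Yes

Take x = 11, y = 0, z = 1. Substituting into each constraint:
  (1) (-11) - 2(0) - 2(1) = -13 ✓
  (2) z = 1, target 1 ✓ (second branch holds)
  (3) z² = (1)² = 1, and 1 < 36 ✓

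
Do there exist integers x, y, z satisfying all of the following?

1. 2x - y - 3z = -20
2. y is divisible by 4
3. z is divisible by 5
Yes

Take x = -10, y = 0, z = 0. Substituting into each constraint:
  (1) 2(-10) + 0 - 3(0) = -20 ✓
  (2) 0 = 4 × 0, remainder 0 ✓
  (3) 0 = 5 × 0, remainder 0 ✓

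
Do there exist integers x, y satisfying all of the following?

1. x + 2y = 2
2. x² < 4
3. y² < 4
Yes

Take x = 0, y = 1. Substituting into each constraint:
  (1) 0 + 2(1) = 2 ✓
  (2) x² = (0)² = 0, and 0 < 4 ✓
  (3) y² = (1)² = 1, and 1 < 4 ✓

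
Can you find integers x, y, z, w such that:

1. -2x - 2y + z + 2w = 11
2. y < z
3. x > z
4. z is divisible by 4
No

A contradictory subset is {-2x - 2y + z + 2w = 11, z is divisible by 4}. No integer assignment can satisfy these jointly:

  - -2x - 2y + z + 2w = 11: is a linear equation tying the variables together
  - z is divisible by 4: restricts z to multiples of 4

Modular obstruction: writing z = 4z', every remaining term of the linear equation is divisible by 2, so the left side is ≡ 0 (mod 2); but the right side 11 ≡ 1 (mod 2). No integers can satisfy it.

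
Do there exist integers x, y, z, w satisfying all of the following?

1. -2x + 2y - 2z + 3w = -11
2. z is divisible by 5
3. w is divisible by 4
No

A contradictory subset is {-2x + 2y - 2z + 3w = -11, w is divisible by 4}. No integer assignment can satisfy these jointly:

  - -2x + 2y - 2z + 3w = -11: is a linear equation tying the variables together
  - w is divisible by 4: restricts w to multiples of 4

Modular obstruction: writing w = 4w', every remaining term of the linear equation is divisible by 2, so the left side is ≡ 0 (mod 2); but the right side -11 ≡ 1 (mod 2). No integers can satisfy it.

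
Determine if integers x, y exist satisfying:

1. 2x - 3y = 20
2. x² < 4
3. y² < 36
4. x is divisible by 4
No

The full constraint system is jointly infeasible over the integers. Each constraint and what it forces:

  - 2x - 3y = 20: is a linear equation tying the variables together
  - x² < 4: restricts x to |x| ≤ 1
  - y² < 36: restricts y to |y| ≤ 5
  - x is divisible by 4: restricts x to multiples of 4

Range argument: with x ∈ [-1, 1], y ∈ [-5, 5], the left side of the equation is at most 17, but the right side is 20 > 17. No integer solution exists.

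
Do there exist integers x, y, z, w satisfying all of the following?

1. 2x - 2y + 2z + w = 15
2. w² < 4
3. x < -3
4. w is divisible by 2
No

A contradictory subset is {2x - 2y + 2z + w = 15, w is divisible by 2}. No integer assignment can satisfy these jointly:

  - 2x - 2y + 2z + w = 15: is a linear equation tying the variables together
  - w is divisible by 2: restricts w to multiples of 2

Modular obstruction: writing w = 2w', every remaining term of the linear equation is divisible by 2, so the left side is ≡ 0 (mod 2); but the right side 15 ≡ 1 (mod 2). No integers can satisfy it.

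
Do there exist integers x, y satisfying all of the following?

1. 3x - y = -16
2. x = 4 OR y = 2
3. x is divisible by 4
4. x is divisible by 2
Yes

Take x = 4, y = 28. Substituting into each constraint:
  (1) 3(4) + (-28) = -16 ✓
  (2) x = 4, target 4 ✓ (first branch holds)
  (3) 4 = 4 × 1, remainder 0 ✓
  (4) 4 = 2 × 2, remainder 0 ✓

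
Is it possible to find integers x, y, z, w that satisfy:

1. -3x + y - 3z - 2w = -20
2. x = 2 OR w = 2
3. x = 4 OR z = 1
Yes

Take x = 4, y = -1, z = 1, w = 2. Substituting into each constraint:
  (1) -3(4) + (-1) - 3(1) - 2(2) = -20 ✓
  (2) w = 2, target 2 ✓ (second branch holds)
  (3) x = 4, target 4 ✓ (first branch holds)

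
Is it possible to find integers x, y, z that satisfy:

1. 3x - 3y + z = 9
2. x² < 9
Yes

Take x = 0, y = 0, z = 9. Substituting into each constraint:
  (1) 3(0) - 3(0) + 9 = 9 ✓
  (2) x² = (0)² = 0, and 0 < 9 ✓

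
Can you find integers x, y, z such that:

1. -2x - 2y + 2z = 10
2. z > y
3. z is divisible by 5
Yes

Take x = -4, y = -1, z = 0. Substituting into each constraint:
  (1) -2(-4) - 2(-1) + 2(0) = 10 ✓
  (2) 0 > -1 ✓
  (3) 0 = 5 × 0, remainder 0 ✓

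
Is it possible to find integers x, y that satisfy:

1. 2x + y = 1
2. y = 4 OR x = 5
Yes

Take x = 5, y = -9. Substituting into each constraint:
  (1) 2(5) + (-9) = 1 ✓
  (2) x = 5, target 5 ✓ (second branch holds)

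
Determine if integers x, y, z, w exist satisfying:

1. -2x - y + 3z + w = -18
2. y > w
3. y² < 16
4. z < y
Yes

Take x = 8, y = 1, z = 0, w = -1. Substituting into each constraint:
  (1) -2(8) + (-1) + 3(0) + (-1) = -18 ✓
  (2) 1 > -1 ✓
  (3) y² = (1)² = 1, and 1 < 16 ✓
  (4) 0 < 1 ✓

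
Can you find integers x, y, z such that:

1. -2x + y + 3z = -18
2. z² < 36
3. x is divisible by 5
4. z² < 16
Yes

Take x = 0, y = -18, z = 0. Substituting into each constraint:
  (1) -2(0) + (-18) + 3(0) = -18 ✓
  (2) z² = (0)² = 0, and 0 < 36 ✓
  (3) 0 = 5 × 0, remainder 0 ✓
  (4) z² = (0)² = 0, and 0 < 16 ✓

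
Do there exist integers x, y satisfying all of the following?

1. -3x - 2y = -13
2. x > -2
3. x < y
Yes

Take x = 1, y = 5. Substituting into each constraint:
  (1) -3(1) - 2(5) = -13 ✓
  (2) 1 > -2 ✓
  (3) 1 < 5 ✓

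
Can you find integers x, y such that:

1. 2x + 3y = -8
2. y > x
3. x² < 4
No

The full constraint system is jointly infeasible over the integers. Each constraint and what it forces:

  - 2x + 3y = -8: is a linear equation tying the variables together
  - y > x: bounds one variable relative to another variable
  - x² < 4: restricts x to |x| ≤ 1

Propagating the comparison: y > x and x ≥ -1 give y ≥ 0. Range argument: with x ∈ [-1, 1], y ∈ [0, ∞], the left side of the equation is at least -2, but the right side is -8 < -2. No integer solution exists.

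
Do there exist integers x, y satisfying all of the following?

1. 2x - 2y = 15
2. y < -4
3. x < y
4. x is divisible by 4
No

Even the single constraint (2x - 2y = 15) is infeasible over the integers.

  - 2x - 2y = 15: every term on the left is divisible by 2, so the LHS ≡ 0 (mod 2), but the RHS 15 is not — no integer solution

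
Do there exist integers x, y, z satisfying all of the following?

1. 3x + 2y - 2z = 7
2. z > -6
Yes

Take x = 1, y = 2, z = 0. Substituting into each constraint:
  (1) 3(1) + 2(2) - 2(0) = 7 ✓
  (2) 0 > -6 ✓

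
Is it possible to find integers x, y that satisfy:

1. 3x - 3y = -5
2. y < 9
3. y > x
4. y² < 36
No

Even the single constraint (3x - 3y = -5) is infeasible over the integers.

  - 3x - 3y = -5: every term on the left is divisible by 3, so the LHS ≡ 0 (mod 3), but the RHS -5 is not — no integer solution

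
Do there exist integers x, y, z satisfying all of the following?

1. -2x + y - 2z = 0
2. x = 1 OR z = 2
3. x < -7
Yes

Take x = -8, y = -12, z = 2. Substituting into each constraint:
  (1) -2(-8) + (-12) - 2(2) = 0 ✓
  (2) z = 2, target 2 ✓ (second branch holds)
  (3) -8 < -7 ✓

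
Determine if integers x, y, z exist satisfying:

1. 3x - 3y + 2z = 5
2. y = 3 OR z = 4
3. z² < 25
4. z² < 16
Yes

Take x = 4, y = 3, z = 1. Substituting into each constraint:
  (1) 3(4) - 3(3) + 2(1) = 5 ✓
  (2) y = 3, target 3 ✓ (first branch holds)
  (3) z² = (1)² = 1, and 1 < 25 ✓
  (4) z² = (1)² = 1, and 1 < 16 ✓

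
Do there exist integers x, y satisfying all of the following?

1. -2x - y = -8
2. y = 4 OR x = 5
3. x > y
Yes

Take x = 5, y = -2. Substituting into each constraint:
  (1) -2(5) + 2 = -8 ✓
  (2) x = 5, target 5 ✓ (second branch holds)
  (3) 5 > -2 ✓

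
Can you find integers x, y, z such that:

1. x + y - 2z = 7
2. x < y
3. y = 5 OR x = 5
Yes

Take x = 4, y = 5, z = 1. Substituting into each constraint:
  (1) 4 + 5 - 2(1) = 7 ✓
  (2) 4 < 5 ✓
  (3) y = 5, target 5 ✓ (first branch holds)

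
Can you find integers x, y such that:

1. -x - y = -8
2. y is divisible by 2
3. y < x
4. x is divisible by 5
Yes

Take x = 10, y = -2. Substituting into each constraint:
  (1) (-10) + 2 = -8 ✓
  (2) -2 = 2 × -1, remainder 0 ✓
  (3) -2 < 10 ✓
  (4) 10 = 5 × 2, remainder 0 ✓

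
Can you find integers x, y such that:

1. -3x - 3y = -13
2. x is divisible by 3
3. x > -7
No

Even the single constraint (-3x - 3y = -13) is infeasible over the integers.

  - -3x - 3y = -13: every term on the left is divisible by 3, so the LHS ≡ 0 (mod 3), but the RHS -13 is not — no integer solution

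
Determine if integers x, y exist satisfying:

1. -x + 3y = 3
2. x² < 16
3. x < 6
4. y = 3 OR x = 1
No

A contradictory subset is {-x + 3y = 3, x < 6, y = 3 OR x = 1}. No integer assignment can satisfy these jointly:

  - -x + 3y = 3: is a linear equation tying the variables together
  - x < 6: bounds one variable relative to a constant
  - y = 3 OR x = 1: forces a choice: either y = 3 or x = 1

Split on the disjunction (y = 3 OR x = 1):
  • If y = 3: the equation forces x = 6, which contradicts the bound x ≤ 5.
  • If x = 1: with x = 1, every remaining term of the linear equation is divisible by 3, so the left side is ≡ 0 (mod 3); but the right side 4 ≡ 1 (mod 3). No integers can satisfy it.
Both branches are infeasible, so the system has no integer solution.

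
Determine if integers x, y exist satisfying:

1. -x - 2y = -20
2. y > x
Yes

Take x = 0, y = 10. Substituting into each constraint:
  (1) 0 - 2(10) = -20 ✓
  (2) 10 > 0 ✓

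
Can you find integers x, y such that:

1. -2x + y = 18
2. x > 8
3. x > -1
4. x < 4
No

A contradictory subset is {x > 8, x < 4}. No integer assignment can satisfy these jointly:

  - x > 8: bounds one variable relative to a constant
  - x < 4: bounds one variable relative to a constant

Direct contradiction: the bounds on x require x ≥ 9 and x ≤ 3 simultaneously, which is empty.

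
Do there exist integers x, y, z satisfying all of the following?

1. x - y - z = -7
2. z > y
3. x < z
Yes

Take x = -8, y = -1, z = 0. Substituting into each constraint:
  (1) (-8) + 1 + 0 = -7 ✓
  (2) 0 > -1 ✓
  (3) -8 < 0 ✓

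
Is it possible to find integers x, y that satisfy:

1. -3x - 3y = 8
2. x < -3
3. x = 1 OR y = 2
No

Even the single constraint (-3x - 3y = 8) is infeasible over the integers.

  - -3x - 3y = 8: every term on the left is divisible by 3, so the LHS ≡ 0 (mod 3), but the RHS 8 is not — no integer solution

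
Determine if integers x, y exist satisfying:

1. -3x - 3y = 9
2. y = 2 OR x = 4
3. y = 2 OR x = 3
Yes

Take x = -5, y = 2. Substituting into each constraint:
  (1) -3(-5) - 3(2) = 9 ✓
  (2) y = 2, target 2 ✓ (first branch holds)
  (3) y = 2, target 2 ✓ (first branch holds)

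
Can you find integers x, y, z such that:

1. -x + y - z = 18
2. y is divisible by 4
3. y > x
Yes

Take x = -1, y = 0, z = -17. Substituting into each constraint:
  (1) 1 + 0 + 17 = 18 ✓
  (2) 0 = 4 × 0, remainder 0 ✓
  (3) 0 > -1 ✓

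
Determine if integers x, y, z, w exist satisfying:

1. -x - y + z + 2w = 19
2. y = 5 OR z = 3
Yes

Take x = 0, y = 5, z = 0, w = 12. Substituting into each constraint:
  (1) 0 + (-5) + 0 + 2(12) = 19 ✓
  (2) y = 5, target 5 ✓ (first branch holds)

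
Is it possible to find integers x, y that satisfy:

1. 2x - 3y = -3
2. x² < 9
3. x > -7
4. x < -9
No

A contradictory subset is {x > -7, x < -9}. No integer assignment can satisfy these jointly:

  - x > -7: bounds one variable relative to a constant
  - x < -9: bounds one variable relative to a constant

Direct contradiction: the bounds on x require x ≥ -6 and x ≤ -10 simultaneously, which is empty.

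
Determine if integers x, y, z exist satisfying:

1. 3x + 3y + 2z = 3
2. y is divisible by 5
Yes

Take x = 1, y = 0, z = 0. Substituting into each constraint:
  (1) 3(1) + 3(0) + 2(0) = 3 ✓
  (2) 0 = 5 × 0, remainder 0 ✓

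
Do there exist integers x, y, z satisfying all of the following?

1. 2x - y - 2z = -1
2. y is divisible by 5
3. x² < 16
Yes

Take x = 1, y = 5, z = -1. Substituting into each constraint:
  (1) 2(1) + (-5) - 2(-1) = -1 ✓
  (2) 5 = 5 × 1, remainder 0 ✓
  (3) x² = (1)² = 1, and 1 < 16 ✓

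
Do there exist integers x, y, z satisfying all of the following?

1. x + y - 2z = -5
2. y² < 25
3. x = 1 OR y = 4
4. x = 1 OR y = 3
Yes

Take x = 1, y = -2, z = 2. Substituting into each constraint:
  (1) 1 + (-2) - 2(2) = -5 ✓
  (2) y² = (-2)² = 4, and 4 < 25 ✓
  (3) x = 1, target 1 ✓ (first branch holds)
  (4) x = 1, target 1 ✓ (first branch holds)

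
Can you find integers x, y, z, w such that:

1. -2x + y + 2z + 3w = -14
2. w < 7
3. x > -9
Yes

Take x = 0, y = -14, z = 0, w = 0. Substituting into each constraint:
  (1) -2(0) + (-14) + 2(0) + 3(0) = -14 ✓
  (2) 0 < 7 ✓
  (3) 0 > -9 ✓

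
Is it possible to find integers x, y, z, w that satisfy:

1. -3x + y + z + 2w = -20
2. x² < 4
Yes

Take x = 0, y = -20, z = 0, w = 0. Substituting into each constraint:
  (1) -3(0) + (-20) + 0 + 2(0) = -20 ✓
  (2) x² = (0)² = 0, and 0 < 4 ✓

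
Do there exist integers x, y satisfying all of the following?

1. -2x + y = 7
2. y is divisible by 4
No

The full constraint system is jointly infeasible over the integers. Each constraint and what it forces:

  - -2x + y = 7: is a linear equation tying the variables together
  - y is divisible by 4: restricts y to multiples of 4

Modular obstruction: writing y = 4y', every remaining term of the linear equation is divisible by 2, so the left side is ≡ 0 (mod 2); but the right side 7 ≡ 1 (mod 2). No integers can satisfy it.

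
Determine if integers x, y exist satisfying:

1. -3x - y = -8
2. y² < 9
Yes

Take x = 3, y = -1. Substituting into each constraint:
  (1) -3(3) + 1 = -8 ✓
  (2) y² = (-1)² = 1, and 1 < 9 ✓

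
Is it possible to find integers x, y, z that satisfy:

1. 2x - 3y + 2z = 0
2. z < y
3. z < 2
Yes

Take x = 1, y = 0, z = -1. Substituting into each constraint:
  (1) 2(1) - 3(0) + 2(-1) = 0 ✓
  (2) -1 < 0 ✓
  (3) -1 < 2 ✓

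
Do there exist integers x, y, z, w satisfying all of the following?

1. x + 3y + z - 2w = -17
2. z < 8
Yes

Take x = -17, y = 0, z = 0, w = 0. Substituting into each constraint:
  (1) (-17) + 3(0) + 0 - 2(0) = -17 ✓
  (2) 0 < 8 ✓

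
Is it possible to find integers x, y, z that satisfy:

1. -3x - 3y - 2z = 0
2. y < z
Yes

Take x = -4, y = 2, z = 3. Substituting into each constraint:
  (1) -3(-4) - 3(2) - 2(3) = 0 ✓
  (2) 2 < 3 ✓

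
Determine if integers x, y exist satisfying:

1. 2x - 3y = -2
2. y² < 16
Yes

Take x = 2, y = 2. Substituting into each constraint:
  (1) 2(2) - 3(2) = -2 ✓
  (2) y² = (2)² = 4, and 4 < 16 ✓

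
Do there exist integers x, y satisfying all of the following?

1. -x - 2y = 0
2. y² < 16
Yes

Take x = 0, y = 0. Substituting into each constraint:
  (1) 0 - 2(0) = 0 ✓
  (2) y² = (0)² = 0, and 0 < 16 ✓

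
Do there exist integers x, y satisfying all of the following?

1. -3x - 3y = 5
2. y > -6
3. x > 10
No

Even the single constraint (-3x - 3y = 5) is infeasible over the integers.

  - -3x - 3y = 5: every term on the left is divisible by 3, so the LHS ≡ 0 (mod 3), but the RHS 5 is not — no integer solution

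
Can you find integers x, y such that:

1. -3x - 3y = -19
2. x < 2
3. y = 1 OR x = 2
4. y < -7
No

Even the single constraint (-3x - 3y = -19) is infeasible over the integers.

  - -3x - 3y = -19: every term on the left is divisible by 3, so the LHS ≡ 0 (mod 3), but the RHS -19 is not — no integer solution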